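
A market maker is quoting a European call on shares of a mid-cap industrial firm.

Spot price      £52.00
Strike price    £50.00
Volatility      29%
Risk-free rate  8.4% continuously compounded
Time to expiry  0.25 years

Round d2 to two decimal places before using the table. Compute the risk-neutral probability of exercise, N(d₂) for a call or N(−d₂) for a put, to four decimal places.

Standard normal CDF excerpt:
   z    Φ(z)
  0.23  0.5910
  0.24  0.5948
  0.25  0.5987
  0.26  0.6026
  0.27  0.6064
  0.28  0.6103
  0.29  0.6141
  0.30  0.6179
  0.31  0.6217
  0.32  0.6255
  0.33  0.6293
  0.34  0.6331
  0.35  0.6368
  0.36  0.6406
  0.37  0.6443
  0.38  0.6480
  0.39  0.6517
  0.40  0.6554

0.6331

σ√T = 0.29 × 0.5000 = 0.1450
d₁ = [ln(52/50) + (0.084 + ½·0.29²)·0.25] / (σ√T) = (0.0392 + 0.0315) / 0.1450 = 0.4878 which rounds to 0.49
d₂ = 0.4878 − 0.1450 = 0.3428 which rounds to 0.34
Pr(exercise) under Q = N(d₂) = 0.6331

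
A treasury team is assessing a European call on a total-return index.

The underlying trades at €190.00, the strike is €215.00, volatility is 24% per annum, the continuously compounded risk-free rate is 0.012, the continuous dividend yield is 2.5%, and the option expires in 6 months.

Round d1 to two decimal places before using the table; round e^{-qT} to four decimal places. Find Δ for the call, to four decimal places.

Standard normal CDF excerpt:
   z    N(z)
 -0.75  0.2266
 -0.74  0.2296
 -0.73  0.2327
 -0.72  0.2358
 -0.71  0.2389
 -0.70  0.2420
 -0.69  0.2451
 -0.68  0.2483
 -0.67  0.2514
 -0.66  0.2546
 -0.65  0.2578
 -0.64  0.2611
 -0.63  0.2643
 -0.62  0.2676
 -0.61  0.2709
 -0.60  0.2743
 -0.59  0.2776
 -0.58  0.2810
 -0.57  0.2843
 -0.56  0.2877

0.2452

σ√T = 0.24 × 0.7071 = 0.1697
d₁ = [ln(190/215) + (0.012 − 0.025 + 0.24²/2)·0.5] / 0.1697 = [-0.1236 + 0.0079] / 0.1697 = -0.6819 ≈ -0.68
N(d₁) = N(-0.68) = 0.2483
Δ_call = exp(−qT)·N(d₁) = 0.9876·0.2483 = 0.2452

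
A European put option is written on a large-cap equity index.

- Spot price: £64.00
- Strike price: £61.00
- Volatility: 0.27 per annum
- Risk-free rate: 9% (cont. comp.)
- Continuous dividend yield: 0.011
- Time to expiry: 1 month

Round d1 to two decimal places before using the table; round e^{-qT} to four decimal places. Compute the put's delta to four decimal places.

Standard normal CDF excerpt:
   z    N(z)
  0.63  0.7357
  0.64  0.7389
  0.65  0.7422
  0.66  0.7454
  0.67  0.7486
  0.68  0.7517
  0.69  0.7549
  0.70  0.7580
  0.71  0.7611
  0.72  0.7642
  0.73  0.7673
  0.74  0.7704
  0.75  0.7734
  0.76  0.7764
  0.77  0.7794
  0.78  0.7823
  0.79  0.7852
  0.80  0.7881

-0.2294

σ√T = 0.27 × 0.2887 = 0.0779
ln(S/K) + (r − q + σ²/2)T = ln(64/61) + (0.09 − 0.011 + 0.27²/2)·0.08333 = 0.0480 + 0.0096 = 0.0576
d₁ = 0.0576 / 0.0779 = 0.7394 → 0.74
N(d₁) = N(0.74) = 0.7704
Δ_put = e^(−qT)·(N(d₁) − 1) = 0.9991·(0.7704 − 1) = -0.2294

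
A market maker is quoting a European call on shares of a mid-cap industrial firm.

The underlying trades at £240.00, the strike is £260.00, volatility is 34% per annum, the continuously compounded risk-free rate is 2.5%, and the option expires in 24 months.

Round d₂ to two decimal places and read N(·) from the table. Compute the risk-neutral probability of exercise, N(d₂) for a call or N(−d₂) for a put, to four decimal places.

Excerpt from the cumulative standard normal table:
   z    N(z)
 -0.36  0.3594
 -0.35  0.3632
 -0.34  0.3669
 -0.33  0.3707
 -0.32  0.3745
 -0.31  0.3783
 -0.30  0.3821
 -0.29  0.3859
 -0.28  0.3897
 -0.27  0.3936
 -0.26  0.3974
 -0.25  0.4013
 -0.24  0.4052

0.3821

σ√T = 0.34·√2 = 0.4808
d₁ = [ln(240/260) + (0.025 + 0.34²/2)·2] / 0.4808 = [-0.0800 + 0.1656] / 0.4808 = 0.1779 ≈ 0.18
d₂ = d₁ − σ√T = 0.1779 − 0.4808 = -0.3029 ≈ -0.30
Risk-neutral Pr[S_T > K] = N(d₂) = N(-0.30) = 0.3821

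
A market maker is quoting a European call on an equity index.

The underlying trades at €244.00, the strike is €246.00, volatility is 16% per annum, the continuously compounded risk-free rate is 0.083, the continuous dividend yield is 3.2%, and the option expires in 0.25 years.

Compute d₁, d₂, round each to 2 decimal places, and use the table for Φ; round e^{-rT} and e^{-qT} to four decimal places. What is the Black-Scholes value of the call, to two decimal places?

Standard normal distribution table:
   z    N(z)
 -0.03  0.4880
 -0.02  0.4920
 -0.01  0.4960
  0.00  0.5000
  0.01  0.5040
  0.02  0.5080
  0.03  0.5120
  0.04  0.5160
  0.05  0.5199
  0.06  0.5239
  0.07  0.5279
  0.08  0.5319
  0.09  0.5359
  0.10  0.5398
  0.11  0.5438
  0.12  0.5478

σ√T = 0.16·√0.25 = 0.0800
d₁ = [ln(244/246) + (0.083 − 0.032 + 0.16²/2)·0.25] / 0.0800 = [-0.0082 + 0.0160] / 0.0800 = 0.0973 → 0.10
d₂ = d₁ − σ√T = 0.0973 − 0.0800 = 0.0173 → 0.02
exp(−qT) = exp(−0.032·0.25) = 0.9920;  exp(−rT) = exp(−0.083·0.25) = 0.9795
C = 244·0.9920·N(0.10) − 246·0.9795·N(0.02) = 244·0.9920·0.5398 − 246·0.9795·0.5080 = 130.6575 − 122.4062 = 8.2514

€8.25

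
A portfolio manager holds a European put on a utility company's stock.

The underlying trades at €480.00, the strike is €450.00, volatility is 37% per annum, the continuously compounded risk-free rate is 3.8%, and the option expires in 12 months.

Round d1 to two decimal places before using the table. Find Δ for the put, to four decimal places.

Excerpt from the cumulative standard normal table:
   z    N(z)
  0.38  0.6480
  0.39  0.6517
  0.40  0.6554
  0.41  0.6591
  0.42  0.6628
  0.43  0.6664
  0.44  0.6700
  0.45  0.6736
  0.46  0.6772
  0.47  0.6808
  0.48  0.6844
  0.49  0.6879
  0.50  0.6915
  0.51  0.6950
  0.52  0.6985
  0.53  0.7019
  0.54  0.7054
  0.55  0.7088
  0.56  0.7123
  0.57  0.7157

σ√T = 0.37·√1 = 0.3700
d₁ = [ln(480/450) + (0.038 + 0.37²/2)·1] / 0.3700 = [0.0645 + 0.1064] / 0.3700 = 0.4621 ⇒ 0.46
N(d₁) = N(0.46) = 0.6772
Δ_put = N(d₁) − 1 = 0.6772 − 1 = -0.3228

-0.3228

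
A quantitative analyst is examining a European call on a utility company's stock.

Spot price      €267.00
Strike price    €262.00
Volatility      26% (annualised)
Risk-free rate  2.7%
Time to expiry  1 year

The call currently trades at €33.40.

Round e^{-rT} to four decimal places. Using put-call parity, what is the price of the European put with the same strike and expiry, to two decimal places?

€21.43

exp(−rT) = exp(−0.027·1) = 0.9734
Put-call parity: C − P = S − K·e^(−rT) = 267 − 262·0.9734 = 267 − 255.0308 = 11.9692
P = C − (C − P) = 33.40 − (11.9692) = 21.4308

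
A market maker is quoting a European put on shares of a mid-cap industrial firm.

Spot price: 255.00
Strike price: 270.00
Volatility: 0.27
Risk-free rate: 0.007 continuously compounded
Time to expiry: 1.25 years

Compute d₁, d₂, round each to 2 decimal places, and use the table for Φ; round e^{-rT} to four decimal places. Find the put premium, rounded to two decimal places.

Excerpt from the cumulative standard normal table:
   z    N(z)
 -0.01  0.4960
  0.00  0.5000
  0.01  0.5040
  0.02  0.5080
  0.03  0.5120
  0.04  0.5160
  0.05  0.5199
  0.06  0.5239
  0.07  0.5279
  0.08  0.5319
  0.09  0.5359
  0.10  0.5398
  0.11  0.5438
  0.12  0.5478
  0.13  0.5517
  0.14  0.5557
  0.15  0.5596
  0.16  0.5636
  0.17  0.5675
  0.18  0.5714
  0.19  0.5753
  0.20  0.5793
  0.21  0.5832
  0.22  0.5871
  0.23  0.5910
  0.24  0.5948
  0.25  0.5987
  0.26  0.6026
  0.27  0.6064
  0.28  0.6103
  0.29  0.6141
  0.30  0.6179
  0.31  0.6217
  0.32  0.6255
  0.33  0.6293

σ√T = 0.27·√1.25 = 0.3019
d₁ = [ln(255/270) + (0.007 + 0.27²/2)·1.25] / 0.3019 = [-0.0572 + 0.0543] / 0.3019 = -0.0094 ⇒ -0.01
d₂ = d₁ − σ√T = -0.0094 − 0.3019 = -0.3113 ⇒ -0.31
exp(−rT) = exp(−0.007·1.25) = 0.9913
P = 270·0.9913·N(0.31) − 255·N(0.01) = 270·0.9913·0.6217 − 255·0.5040 = 166.3986 − 128.5200 = 37.8786

37.88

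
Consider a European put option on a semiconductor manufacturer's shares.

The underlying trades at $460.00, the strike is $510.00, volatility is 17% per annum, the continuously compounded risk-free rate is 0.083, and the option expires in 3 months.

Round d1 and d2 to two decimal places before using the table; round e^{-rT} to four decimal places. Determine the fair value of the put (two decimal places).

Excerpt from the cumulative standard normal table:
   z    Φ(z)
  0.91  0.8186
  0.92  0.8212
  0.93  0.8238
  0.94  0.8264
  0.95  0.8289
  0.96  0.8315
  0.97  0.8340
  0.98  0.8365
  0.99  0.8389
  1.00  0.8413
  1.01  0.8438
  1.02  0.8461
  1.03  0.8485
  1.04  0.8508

T = 0.25;  σ√T = 0.0850
d₁ = [ln(460/510) + (0.083 + 0.17²/2)·0.25] / 0.0850 = [-0.1032 + 0.0244] / 0.0850 = -0.9273 ⇒ -0.93
d₂ = d₁ − σ√T = -0.9273 − 0.0850 = -1.0123 ⇒ -1.01
exp(−rT) = exp(−0.083·0.25) = 0.9795
N(−d₂) = N(1.01) = 0.8438;  N(−d₁) = N(0.93) = 0.8238
P = 510·0.9795·0.8438 − 460·0.8238 = 421.5161 − 378.9480 = 42.5681

$42.57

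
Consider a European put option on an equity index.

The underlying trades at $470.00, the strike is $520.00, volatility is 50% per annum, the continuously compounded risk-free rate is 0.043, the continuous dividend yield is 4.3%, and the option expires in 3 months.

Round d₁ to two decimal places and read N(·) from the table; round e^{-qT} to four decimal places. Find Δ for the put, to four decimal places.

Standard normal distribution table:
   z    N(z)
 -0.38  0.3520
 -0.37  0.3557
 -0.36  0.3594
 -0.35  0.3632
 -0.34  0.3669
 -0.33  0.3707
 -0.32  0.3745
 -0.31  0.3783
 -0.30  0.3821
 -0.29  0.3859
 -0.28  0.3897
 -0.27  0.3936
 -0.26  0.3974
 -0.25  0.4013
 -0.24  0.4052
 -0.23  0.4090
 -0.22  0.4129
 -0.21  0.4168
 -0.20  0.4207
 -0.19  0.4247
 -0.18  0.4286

-0.6038

σ√T = 0.5·√0.25 = 0.2500
d₁ = [ln(470/520) + (0.043 − 0.043 + 0.5²/2)·0.25] / 0.2500 = [-0.1011 + 0.0312] / 0.2500 = -0.2794 ≈ -0.28
N(d₁) = N(-0.28) = 0.3897
Δ_put = e^(−qT)·(N(d₁) − 1) = 0.9893·(0.3897 − 1) = -0.6038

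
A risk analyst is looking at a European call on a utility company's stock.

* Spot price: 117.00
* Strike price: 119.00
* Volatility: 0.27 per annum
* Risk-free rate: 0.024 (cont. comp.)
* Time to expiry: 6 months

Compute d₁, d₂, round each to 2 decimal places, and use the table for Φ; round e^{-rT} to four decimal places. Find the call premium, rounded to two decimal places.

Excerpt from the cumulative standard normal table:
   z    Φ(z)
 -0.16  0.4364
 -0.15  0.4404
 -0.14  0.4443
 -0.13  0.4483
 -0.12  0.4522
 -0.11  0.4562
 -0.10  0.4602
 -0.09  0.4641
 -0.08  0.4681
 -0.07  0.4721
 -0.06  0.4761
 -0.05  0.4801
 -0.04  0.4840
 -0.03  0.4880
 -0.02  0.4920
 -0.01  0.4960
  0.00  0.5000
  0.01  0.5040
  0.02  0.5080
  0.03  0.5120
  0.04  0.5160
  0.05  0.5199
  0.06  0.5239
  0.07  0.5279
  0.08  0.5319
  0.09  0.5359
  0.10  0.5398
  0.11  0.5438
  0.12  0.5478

T = 0.5;  σ√T = 0.1909
d₁ = [ln(117/119) + (0.024 + 0.27²/2)·0.5] / 0.1909 = [-0.0169 + 0.0302] / 0.1909 = 0.0695 which rounds to 0.07
d₂ = d₁ − σ√T = 0.0695 − 0.1909 = -0.1214 which rounds to -0.12
e^(−rT) = e^(−0.024·0.5) = 0.9881
C = 117·N(0.07) − 119·0.9881·N(-0.12) = 117·0.5279 − 119·0.9881·0.4522 = 61.7643 − 53.1714 = 8.5929

8.59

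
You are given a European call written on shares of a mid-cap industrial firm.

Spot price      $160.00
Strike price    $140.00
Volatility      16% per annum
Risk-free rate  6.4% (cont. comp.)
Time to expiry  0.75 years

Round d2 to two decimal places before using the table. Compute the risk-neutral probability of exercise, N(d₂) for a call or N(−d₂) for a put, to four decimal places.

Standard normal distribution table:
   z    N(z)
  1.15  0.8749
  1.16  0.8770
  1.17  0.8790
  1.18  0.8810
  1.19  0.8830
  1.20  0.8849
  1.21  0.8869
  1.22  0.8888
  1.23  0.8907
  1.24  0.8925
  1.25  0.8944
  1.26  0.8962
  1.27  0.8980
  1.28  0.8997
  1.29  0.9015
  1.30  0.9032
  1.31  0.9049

0.8925

σ√T = 0.16 × 0.8660 = 0.1386
d₁ = [ln(160/140) + (0.064 + 0.16²/2)·0.75] / 0.1386 = [0.1335 + 0.0576] / 0.1386 = 1.3794 → 1.38
d₂ = d₁ − σ√T = 1.3794 − 0.1386 = 1.2408 → 1.24
Risk-neutral Pr[S_T > K] = N(d₂) = N(1.24) = 0.8925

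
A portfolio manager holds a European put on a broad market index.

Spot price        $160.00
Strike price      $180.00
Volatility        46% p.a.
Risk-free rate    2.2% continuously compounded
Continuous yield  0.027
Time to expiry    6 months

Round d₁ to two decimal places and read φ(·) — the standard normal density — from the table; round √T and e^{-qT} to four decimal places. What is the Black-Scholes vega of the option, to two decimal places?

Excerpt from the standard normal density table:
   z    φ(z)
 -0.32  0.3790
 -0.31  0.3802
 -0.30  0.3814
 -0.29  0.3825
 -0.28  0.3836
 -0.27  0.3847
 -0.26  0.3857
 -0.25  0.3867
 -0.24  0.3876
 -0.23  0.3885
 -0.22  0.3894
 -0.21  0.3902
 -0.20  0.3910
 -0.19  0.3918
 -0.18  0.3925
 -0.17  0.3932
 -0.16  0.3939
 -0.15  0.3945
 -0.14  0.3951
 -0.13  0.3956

σ√T = 0.46·√0.5 = 0.3253
d₁ = [ln(160/180) + (0.022 − 0.027 + 0.46²/2)·0.5] / 0.3253 = [-0.1178 + 0.0504] / 0.3253 = -0.2072 → -0.21
√T = √0.5 = 0.7071
φ(d₁) = φ(-0.21) = 0.3902
e^(−qT) = e^(−0.027·0.5) = 0.9866
vega = S·e^(−qT)·φ(d₁)·√T = 160·0.9866·0.3902·0.7071 = 43.5541

43.55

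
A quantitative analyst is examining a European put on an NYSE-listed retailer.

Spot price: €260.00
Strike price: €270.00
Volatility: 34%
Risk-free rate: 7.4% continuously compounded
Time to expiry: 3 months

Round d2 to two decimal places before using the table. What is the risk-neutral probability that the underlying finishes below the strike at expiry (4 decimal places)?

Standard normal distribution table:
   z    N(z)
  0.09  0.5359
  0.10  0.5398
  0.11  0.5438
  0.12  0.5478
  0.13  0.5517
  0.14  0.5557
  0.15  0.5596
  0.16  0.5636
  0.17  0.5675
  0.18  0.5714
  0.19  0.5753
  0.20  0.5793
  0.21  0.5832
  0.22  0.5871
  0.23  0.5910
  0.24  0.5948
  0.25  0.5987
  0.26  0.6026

T = 0.25;  σ√T = 0.1700
d₁ = [ln(260/270) + (0.074 + 0.34²/2)·0.25] / 0.1700 = [-0.0377 + 0.0330] / 0.1700 = -0.0282 which rounds to -0.03
d₂ = d₁ − σ√T = -0.0282 − 0.1700 = -0.1982 which rounds to -0.20
Pr(exercise) under Q = N(−d₂) = N(0.20) = 0.5793

0.5793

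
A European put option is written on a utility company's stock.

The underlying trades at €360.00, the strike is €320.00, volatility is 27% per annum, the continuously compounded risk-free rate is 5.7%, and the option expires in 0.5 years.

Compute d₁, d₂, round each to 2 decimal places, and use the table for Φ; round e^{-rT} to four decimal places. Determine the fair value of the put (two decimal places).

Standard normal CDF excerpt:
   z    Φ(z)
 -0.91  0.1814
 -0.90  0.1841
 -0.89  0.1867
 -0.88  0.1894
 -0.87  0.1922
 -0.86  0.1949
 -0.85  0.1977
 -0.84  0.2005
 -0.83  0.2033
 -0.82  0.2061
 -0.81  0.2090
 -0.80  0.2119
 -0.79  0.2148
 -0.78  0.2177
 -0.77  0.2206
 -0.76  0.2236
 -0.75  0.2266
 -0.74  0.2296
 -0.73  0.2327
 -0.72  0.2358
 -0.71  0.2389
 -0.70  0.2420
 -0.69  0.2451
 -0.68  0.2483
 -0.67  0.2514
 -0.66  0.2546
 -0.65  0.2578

T = 0.5;  σ√T = 0.1909
ln(S/K) + (r + σ²/2)T = ln(360/320) + (0.057 + 0.27²/2)·0.5 = 0.1178 + 0.0467 = 0.1645
d₁ = 0.1645 / 0.1909 = 0.8617 ⇒ 0.86
d₂ = d₁ − σ√T = 0.8617 − 0.1909 = 0.6707 ⇒ 0.67
e^(−rT) = e^(−0.057·0.5) = 0.9719
P = 320·0.9719·N(-0.67) − 360·N(-0.86) = 320·0.9719·0.2514 − 360·0.1949 = 78.1874 − 70.1640 = 8.0234

€8.02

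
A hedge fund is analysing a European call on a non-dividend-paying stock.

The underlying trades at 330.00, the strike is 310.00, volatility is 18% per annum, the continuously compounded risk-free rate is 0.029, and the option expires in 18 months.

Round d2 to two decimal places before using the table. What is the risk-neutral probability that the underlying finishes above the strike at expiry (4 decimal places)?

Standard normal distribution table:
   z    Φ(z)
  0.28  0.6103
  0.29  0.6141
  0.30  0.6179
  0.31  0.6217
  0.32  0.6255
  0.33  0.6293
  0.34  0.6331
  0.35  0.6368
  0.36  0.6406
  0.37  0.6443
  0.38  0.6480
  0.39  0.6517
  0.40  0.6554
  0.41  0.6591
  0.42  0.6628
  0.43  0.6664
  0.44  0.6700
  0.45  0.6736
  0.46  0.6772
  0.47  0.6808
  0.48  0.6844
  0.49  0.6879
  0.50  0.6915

0.6443

σ√T = 0.18·√1.5 = 0.2205
ln(S/K) + (r + σ²/2)T = ln(330/310) + (0.029 + 0.18²/2)·1.5 = 0.0625 + 0.0678 = 0.1303
d₁ = 0.1303 / 0.2205 = 0.5911 → 0.59
d₂ = d₁ − σ√T = 0.5911 − 0.2205 = 0.3707 → 0.37
Risk-neutral Pr[S_T > K] = N(d₂) = N(0.37) = 0.6443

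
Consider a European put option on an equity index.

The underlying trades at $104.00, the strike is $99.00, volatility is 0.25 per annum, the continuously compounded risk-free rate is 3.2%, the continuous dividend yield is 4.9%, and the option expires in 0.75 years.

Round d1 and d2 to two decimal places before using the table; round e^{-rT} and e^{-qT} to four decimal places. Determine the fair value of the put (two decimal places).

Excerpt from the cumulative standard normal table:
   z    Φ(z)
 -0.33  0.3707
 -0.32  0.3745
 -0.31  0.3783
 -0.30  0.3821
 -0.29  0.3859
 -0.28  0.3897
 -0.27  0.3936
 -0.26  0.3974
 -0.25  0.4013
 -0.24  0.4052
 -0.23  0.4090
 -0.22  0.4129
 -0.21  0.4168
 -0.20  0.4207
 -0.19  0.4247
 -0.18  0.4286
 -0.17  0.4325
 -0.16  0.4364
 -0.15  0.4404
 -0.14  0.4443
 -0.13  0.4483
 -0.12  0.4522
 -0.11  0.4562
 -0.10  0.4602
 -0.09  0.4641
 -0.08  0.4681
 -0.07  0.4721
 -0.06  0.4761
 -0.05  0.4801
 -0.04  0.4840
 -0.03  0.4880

σ√T = 0.25 × 0.8660 = 0.2165
d₁ = [ln(104/99) + (0.032 − 0.049 + ½·0.25²)·0.75] / (σ√T) = (0.0493 + 0.0107) / 0.2165 = 0.2769 → 0.28
d₂ = 0.2769 − 0.2165 = 0.0604 → 0.06
exp(−qT) = exp(−0.049·0.75) = 0.9639;  exp(−rT) = exp(−0.032·0.75) = 0.9763
N(−d₂) = N(-0.06) = 0.4761;  N(−d₁) = N(-0.28) = 0.3897
P = 99·0.9763·0.4761 − 104·0.9639·0.3897 = 46.0168 − 39.0657 = 6.9511

$6.95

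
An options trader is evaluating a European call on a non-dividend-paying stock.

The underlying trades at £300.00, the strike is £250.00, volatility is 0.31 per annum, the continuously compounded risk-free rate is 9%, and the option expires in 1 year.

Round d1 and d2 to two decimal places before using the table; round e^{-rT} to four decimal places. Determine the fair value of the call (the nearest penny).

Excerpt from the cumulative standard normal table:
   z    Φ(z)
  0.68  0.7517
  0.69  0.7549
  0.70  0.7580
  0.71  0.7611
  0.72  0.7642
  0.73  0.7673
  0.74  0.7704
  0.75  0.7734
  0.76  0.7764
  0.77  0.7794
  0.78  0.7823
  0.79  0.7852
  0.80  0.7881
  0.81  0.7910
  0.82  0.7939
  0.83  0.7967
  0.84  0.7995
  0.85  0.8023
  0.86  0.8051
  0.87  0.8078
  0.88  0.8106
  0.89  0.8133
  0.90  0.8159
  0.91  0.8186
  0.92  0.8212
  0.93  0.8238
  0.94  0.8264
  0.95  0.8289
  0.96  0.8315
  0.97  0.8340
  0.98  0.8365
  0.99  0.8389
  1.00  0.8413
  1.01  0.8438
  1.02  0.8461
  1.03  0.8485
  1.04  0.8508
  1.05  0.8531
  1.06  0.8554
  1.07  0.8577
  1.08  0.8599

£79.95

T = 1;  σ√T = 0.3100
d₁ = [ln(300/250) + (0.09 + 0.31²/2)·1] / 0.3100 = [0.1823 + 0.1381] / 0.3100 = 1.0335 → 1.03
d₂ = d₁ − σ√T = 1.0335 − 0.3100 = 0.7235 → 0.72
exp(−rT) = exp(−0.09·1) = 0.9139
N(d₁) = N(1.03) = 0.8485;  N(d₂) = N(0.72) = 0.7642
C = 300·0.8485 − 250·0.9139·0.7642 = 254.5500 − 174.6006 = 79.9494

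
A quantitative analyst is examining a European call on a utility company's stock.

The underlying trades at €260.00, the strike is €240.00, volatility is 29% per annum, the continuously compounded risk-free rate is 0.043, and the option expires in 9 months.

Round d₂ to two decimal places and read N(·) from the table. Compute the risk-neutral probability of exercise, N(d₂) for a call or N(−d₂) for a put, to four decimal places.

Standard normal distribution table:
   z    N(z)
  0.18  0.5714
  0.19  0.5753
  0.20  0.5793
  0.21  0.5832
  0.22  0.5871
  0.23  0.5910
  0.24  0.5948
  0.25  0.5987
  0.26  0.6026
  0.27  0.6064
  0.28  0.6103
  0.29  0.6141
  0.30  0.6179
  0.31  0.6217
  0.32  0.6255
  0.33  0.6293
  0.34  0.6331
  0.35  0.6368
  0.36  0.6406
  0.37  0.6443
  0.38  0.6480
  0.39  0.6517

T = 0.75;  σ√T = 0.2511
d₁ = [ln(260/240) + (0.043 + 0.29²/2)·0.75] / 0.2511 = [0.0800 + 0.0638] / 0.2511 = 0.5727 → 0.57
d₂ = d₁ − σ√T = 0.5727 − 0.2511 = 0.3215 → 0.32
Risk-neutral Pr[S_T > K] = N(d₂) = N(0.32) = 0.6255

0.6255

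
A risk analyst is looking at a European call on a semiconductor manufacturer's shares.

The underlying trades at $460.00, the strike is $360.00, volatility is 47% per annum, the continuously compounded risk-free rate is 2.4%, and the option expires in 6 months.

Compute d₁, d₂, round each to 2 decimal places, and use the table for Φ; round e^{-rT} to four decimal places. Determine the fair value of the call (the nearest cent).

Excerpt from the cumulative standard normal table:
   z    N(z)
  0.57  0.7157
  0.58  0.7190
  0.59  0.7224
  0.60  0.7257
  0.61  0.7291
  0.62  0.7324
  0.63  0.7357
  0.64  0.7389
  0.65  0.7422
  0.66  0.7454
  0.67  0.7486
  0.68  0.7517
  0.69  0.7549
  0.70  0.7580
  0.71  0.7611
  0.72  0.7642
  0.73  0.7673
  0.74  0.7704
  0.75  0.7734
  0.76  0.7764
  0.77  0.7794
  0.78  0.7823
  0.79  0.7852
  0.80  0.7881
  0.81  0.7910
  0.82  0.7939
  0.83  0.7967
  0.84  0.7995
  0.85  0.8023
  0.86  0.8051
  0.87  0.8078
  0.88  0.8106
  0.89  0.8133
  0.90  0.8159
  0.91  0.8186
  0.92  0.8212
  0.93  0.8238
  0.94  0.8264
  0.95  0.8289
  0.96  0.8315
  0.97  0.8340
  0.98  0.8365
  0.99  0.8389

σ√T = 0.47·√0.5 = 0.3323
ln(S/K) + (r + σ²/2)T = ln(460/360) + (0.024 + 0.47²/2)·0.5 = 0.2451 + 0.0672 = 0.3123
d₁ = 0.3123 / 0.3323 = 0.9398 ⇒ 0.94
d₂ = d₁ − σ√T = 0.9398 − 0.3323 = 0.6075 ⇒ 0.61
exp(−rT) = exp(−0.024·0.5) = 0.9881
C = 460·N(0.94) − 360·0.9881·N(0.61) = 460·0.8264 − 360·0.9881·0.7291 = 380.1440 − 259.3525 = 120.7915

$120.79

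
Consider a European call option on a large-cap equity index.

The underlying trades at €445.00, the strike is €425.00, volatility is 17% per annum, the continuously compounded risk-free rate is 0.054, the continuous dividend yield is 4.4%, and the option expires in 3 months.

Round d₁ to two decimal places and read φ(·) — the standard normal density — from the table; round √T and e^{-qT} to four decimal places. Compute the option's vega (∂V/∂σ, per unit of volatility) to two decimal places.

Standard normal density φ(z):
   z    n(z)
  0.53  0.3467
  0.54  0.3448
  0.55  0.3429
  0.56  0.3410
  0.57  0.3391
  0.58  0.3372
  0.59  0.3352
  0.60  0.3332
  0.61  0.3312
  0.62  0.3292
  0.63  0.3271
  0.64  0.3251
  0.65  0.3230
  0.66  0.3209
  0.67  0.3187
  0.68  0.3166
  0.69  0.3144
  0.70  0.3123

σ√T = 0.17 × 0.5000 = 0.0850
d₁ = [ln(445/425) + (0.054 − 0.044 + 0.17²/2)·0.25] / 0.0850 = [0.0460 + 0.0061] / 0.0850 = 0.6129 ≈ 0.61
√T = √0.25 = 0.5000
φ(d₁) = φ(0.61) = 0.3312
e^(−qT) = e^(−0.044·0.25) = 0.9891
vega = S·e^(−qT)·φ(d₁)·√T = 445·0.9891·0.3312·0.5000 = 72.8888

72.89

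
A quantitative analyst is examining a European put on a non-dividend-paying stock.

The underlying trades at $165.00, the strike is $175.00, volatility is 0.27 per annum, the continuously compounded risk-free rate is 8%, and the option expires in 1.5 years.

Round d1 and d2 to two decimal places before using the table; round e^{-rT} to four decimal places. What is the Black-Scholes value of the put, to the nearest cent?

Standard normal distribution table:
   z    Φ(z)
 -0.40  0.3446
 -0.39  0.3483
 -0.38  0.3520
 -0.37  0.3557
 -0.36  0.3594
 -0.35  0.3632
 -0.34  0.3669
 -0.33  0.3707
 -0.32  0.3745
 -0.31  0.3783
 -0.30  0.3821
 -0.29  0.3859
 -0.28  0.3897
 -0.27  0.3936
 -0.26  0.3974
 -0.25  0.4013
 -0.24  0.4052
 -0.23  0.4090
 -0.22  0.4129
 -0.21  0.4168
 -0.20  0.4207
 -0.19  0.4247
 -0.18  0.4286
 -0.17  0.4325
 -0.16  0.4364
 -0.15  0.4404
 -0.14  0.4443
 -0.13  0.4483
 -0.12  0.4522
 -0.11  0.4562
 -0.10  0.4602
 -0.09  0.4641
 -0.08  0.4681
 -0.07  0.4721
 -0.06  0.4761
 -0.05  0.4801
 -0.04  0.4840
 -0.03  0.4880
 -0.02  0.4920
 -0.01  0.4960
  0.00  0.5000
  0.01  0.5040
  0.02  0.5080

T = 1.5;  σ√T = 0.3307
d₁ = [ln(165/175) + (0.08 + 0.27²/2)·1.5] / 0.3307 = [-0.0588 + 0.1747] / 0.3307 = 0.3503 which rounds to 0.35
d₂ = d₁ − σ√T = 0.3503 − 0.3307 = 0.0196 which rounds to 0.02
e^(−rT) = e^(−0.08·1.5) = 0.8869
P = 175·0.8869·N(-0.02) − 165·N(-0.35) = 175·0.8869·0.4920 − 165·0.3632 = 76.3621 − 59.9280 = 16.4341

$16.43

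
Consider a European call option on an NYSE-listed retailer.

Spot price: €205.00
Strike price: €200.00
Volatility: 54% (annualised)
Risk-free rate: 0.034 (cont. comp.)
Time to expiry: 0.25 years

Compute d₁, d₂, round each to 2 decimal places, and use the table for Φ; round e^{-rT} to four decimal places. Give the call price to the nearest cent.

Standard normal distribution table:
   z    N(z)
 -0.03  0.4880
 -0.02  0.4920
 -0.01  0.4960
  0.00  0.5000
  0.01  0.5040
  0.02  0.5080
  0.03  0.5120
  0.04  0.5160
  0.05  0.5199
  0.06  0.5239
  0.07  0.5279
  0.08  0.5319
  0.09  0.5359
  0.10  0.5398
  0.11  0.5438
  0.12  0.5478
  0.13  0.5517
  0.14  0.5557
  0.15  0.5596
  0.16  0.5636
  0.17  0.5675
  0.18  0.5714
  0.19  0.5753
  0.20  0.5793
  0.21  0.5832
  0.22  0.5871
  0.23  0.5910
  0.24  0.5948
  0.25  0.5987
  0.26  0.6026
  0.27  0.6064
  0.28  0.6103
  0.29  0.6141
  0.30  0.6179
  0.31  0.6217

€25.18

σ√T = 0.54 × 0.5000 = 0.2700
d₁ = [ln(205/200) + (0.034 + 0.54²/2)·0.25] / 0.2700 = [0.0247 + 0.0450] / 0.2700 = 0.2579 ⇒ 0.26
d₂ = d₁ − σ√T = 0.2579 − 0.2700 = -0.0121 ⇒ -0.01
exp(−rT) = exp(−0.034·0.25) = 0.9915
N(d₁) = N(0.26) = 0.6026;  N(d₂) = N(-0.01) = 0.4960
C = 205·0.6026 − 200·0.9915·0.4960 = 123.5330 − 98.3568 = 25.1762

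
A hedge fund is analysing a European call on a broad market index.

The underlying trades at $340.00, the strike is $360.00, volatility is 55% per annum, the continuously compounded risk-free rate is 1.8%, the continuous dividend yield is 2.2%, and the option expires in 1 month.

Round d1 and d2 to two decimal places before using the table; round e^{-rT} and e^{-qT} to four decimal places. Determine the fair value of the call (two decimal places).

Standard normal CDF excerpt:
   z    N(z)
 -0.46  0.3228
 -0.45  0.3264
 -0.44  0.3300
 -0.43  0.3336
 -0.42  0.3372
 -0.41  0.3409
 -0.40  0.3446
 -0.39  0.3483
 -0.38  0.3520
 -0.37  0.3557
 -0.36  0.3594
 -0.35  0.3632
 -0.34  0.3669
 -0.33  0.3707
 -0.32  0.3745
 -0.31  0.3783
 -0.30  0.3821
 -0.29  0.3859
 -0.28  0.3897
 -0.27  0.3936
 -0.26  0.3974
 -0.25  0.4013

T = 0.08333;  σ√T = 0.1588
d₁ = [ln(340/360) + (0.018 − 0.022 + ½·0.55²)·0.08333] / (σ√T) = (-0.0572 + 0.0123) / 0.1588 = -0.2827 which rounds to -0.28
d₂ = -0.2827 − 0.1588 = -0.4415 which rounds to -0.44
exp(−qT) = exp(−0.022·0.08333) = 0.9982;  exp(−rT) = exp(−0.018·0.08333) = 0.9985
N(d₁) = N(-0.28) = 0.3897;  N(d₂) = N(-0.44) = 0.3300
C = 340·0.9982·0.3897 − 360·0.9985·0.3300 = 132.2595 − 118.6218 = 13.6377

$13.64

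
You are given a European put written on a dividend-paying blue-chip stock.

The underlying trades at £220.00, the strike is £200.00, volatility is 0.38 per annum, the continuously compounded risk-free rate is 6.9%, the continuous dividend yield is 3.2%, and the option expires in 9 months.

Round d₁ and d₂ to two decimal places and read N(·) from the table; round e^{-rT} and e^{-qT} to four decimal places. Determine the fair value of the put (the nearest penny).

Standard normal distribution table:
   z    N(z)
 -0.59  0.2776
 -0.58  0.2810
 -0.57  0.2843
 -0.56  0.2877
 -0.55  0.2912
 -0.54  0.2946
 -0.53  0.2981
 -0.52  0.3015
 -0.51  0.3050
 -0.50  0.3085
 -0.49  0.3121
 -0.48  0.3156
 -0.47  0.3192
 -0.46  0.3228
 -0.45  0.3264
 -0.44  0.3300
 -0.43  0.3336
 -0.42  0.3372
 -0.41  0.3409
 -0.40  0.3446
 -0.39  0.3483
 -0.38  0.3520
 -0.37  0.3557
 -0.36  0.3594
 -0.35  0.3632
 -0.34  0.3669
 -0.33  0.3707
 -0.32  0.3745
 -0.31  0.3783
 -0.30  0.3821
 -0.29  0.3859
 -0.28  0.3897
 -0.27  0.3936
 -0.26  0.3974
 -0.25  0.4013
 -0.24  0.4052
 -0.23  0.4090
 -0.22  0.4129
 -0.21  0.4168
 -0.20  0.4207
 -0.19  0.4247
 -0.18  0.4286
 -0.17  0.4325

£15.88

σ√T = 0.38·√0.75 = 0.3291
d₁ = [ln(220/200) + (0.069 − 0.032 + 0.38²/2)·0.75] / 0.3291 = [0.0953 + 0.0819] / 0.3291 = 0.5385 ⇒ 0.54
d₂ = d₁ − σ√T = 0.5385 − 0.3291 = 0.2094 ⇒ 0.21
e^(−qT) = e^(−0.032·0.75) = 0.9763;  e^(−rT) = e^(−0.069·0.75) = 0.9496
N(−d₂) = N(-0.21) = 0.4168;  N(−d₁) = N(-0.54) = 0.2946
P = 200·0.9496·0.4168 − 220·0.9763·0.2946 = 79.1587 − 63.2760 = 15.8827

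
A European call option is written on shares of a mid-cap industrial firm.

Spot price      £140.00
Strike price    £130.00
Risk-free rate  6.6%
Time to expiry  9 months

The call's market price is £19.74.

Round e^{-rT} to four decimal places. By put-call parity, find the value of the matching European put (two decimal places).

£3.46

exp(−rT) = exp(−0.066·0.75) = 0.9517
Put-call parity: C − P = S − K·e^(−rT) = 140 − 130·0.9517 = 140 − 123.7210 = 16.2790
P = C − (C − P) = 19.74 − (16.2790) = 3.4610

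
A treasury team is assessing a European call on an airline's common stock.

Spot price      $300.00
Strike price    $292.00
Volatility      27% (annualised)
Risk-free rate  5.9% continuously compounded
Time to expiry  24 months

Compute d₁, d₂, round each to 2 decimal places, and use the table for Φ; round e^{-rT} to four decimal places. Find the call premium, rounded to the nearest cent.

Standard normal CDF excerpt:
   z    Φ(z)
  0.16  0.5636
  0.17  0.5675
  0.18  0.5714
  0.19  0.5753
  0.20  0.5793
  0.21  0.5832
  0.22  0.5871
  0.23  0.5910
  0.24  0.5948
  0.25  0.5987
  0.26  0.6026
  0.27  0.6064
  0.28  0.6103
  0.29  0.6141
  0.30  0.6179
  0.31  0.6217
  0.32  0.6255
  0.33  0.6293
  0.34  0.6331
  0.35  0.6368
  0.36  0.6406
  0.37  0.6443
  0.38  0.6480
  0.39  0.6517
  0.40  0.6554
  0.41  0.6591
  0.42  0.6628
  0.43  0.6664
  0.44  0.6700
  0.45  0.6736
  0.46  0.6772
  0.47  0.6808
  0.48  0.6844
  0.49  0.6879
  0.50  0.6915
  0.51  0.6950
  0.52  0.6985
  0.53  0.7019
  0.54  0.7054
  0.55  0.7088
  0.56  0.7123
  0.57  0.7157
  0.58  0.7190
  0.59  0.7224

$65.42

T = 2;  σ√T = 0.3818
d₁ = [ln(300/292) + (0.059 + 0.27²/2)·2] / 0.3818 = [0.0270 + 0.1909] / 0.3818 = 0.5707 which rounds to 0.57
d₂ = d₁ − σ√T = 0.5707 − 0.3818 = 0.1889 which rounds to 0.19
exp(−rT) = exp(−0.059·2) = 0.8887
N(d₁) = N(0.57) = 0.7157;  N(d₂) = N(0.19) = 0.5753
C = 300·0.7157 − 292·0.8887·0.5753 = 214.7100 − 149.2906 = 65.4194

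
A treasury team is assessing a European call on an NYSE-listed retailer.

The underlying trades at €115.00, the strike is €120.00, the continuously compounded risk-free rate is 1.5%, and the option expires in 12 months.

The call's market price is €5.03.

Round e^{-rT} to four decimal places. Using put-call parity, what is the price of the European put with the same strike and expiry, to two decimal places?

€8.24

e^(−rT) = e^(−0.015·1) = 0.9851
Put-call parity: C − P = S − K·e^(−rT) = 115 − 120·0.9851 = 115 − 118.2120 = -3.2120
P = C − (C − P) = 5.03 − (-3.2120) = 8.2420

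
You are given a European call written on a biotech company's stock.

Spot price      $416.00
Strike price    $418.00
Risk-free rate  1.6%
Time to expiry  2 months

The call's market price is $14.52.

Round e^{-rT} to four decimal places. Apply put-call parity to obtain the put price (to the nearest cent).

$15.39

e^(−rT) = e^(−0.016·0.1667) = 0.9973
Put-call parity: C − P = S − K·e^(−rT) = 416 − 418·0.9973 = 416 − 416.8714 = -0.8714
P = C − (C − P) = 14.52 − (-0.8714) = 15.3914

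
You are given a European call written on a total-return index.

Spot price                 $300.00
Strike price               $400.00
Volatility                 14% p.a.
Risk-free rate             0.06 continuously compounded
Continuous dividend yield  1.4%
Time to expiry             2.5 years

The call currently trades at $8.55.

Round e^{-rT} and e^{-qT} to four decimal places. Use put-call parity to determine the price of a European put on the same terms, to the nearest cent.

exp(−qT) = exp(−0.014·2.5) = 0.9656;  exp(−rT) = exp(−0.06·2.5) = 0.8607
Put-call parity: C − P = S·e^(−qT) − K·e^(−rT) = 300·0.9656 − 400·0.8607 = 289.6800 − 344.2800 = -54.6000
P = C − (C − P) = 8.55 − (-54.6000) = 63.1500

$63.15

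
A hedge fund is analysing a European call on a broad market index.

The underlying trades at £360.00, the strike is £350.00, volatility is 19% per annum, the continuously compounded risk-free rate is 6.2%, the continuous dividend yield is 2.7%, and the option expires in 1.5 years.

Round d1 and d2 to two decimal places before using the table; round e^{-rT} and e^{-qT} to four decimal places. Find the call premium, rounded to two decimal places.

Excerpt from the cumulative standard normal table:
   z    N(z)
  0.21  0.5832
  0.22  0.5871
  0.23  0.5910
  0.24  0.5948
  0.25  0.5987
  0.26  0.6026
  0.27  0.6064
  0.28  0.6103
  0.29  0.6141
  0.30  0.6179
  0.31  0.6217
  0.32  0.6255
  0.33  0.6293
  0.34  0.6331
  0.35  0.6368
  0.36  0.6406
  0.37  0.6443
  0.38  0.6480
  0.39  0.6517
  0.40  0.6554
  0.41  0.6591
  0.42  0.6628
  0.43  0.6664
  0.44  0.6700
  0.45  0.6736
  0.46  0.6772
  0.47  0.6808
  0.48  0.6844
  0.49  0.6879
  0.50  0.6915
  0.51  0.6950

£45.63

T = 1.5;  σ√T = 0.2327
d₁ = [ln(360/350) + (0.062 − 0.027 + ½·0.19²)·1.5] / (σ√T) = (0.0282 + 0.0796) / 0.2327 = 0.4630 ≈ 0.46
d₂ = 0.4630 − 0.2327 = 0.2303 ≈ 0.23
exp(−qT) = exp(−0.027·1.5) = 0.9603;  exp(−rT) = exp(−0.062·1.5) = 0.9112
C = 360·0.9603·N(0.46) − 350·0.9112·N(0.23) = 360·0.9603·0.6772 − 350·0.9112·0.5910 = 234.1135 − 188.4817 = 45.6317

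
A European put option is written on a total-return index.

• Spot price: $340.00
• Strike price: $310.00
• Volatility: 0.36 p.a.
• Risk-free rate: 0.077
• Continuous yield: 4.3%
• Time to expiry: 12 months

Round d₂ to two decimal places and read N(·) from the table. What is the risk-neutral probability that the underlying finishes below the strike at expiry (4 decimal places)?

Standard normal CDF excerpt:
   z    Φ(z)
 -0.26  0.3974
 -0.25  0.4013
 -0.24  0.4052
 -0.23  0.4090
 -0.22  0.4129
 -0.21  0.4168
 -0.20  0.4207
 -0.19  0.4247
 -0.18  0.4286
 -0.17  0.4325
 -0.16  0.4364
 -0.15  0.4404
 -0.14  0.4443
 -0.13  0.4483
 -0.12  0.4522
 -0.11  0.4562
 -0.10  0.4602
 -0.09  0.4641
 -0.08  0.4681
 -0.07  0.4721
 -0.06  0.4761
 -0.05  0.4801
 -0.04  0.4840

0.4325

σ√T = 0.36 × 1.0000 = 0.3600
ln(S/K) + (r − q + σ²/2)T = ln(340/310) + (0.077 − 0.043 + 0.36²/2)·1 = 0.0924 + 0.0988 = 0.1912
d₁ = 0.1912 / 0.3600 = 0.5310 ⇒ 0.53
d₂ = d₁ − σ√T = 0.5310 − 0.3600 = 0.1710 ⇒ 0.17
Risk-neutral Pr[S_T < K] = N(−d₂) = N(-0.17) = 0.4325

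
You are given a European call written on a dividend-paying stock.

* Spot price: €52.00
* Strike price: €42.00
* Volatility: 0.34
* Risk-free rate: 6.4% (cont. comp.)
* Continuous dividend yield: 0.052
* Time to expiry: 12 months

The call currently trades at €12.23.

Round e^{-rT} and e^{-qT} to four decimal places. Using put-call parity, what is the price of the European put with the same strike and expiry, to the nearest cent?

€2.26

exp(−qT) = exp(−0.052·1) = 0.9493;  exp(−rT) = exp(−0.064·1) = 0.9380
Put-call parity: C − P = S·e^(−qT) − K·e^(−rT) = 52·0.9493 − 42·0.9380 = 49.3636 − 39.3960 = 9.9676
P = C − (C − P) = 12.23 − (9.9676) = 2.2624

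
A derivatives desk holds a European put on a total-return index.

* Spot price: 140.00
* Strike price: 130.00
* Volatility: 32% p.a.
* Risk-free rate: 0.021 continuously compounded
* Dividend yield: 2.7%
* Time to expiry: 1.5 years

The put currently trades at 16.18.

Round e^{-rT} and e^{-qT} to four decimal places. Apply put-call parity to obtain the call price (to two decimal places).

exp(−qT) = exp(−0.027·1.5) = 0.9603;  exp(−rT) = exp(−0.021·1.5) = 0.9690
Put-call parity: C − P = S·e^(−qT) − K·e^(−rT) = 140·0.9603 − 130·0.9690 = 134.4420 − 125.9700 = 8.4720
C = P + (C − P) = 16.18 + (8.4720) = 24.6520

24.65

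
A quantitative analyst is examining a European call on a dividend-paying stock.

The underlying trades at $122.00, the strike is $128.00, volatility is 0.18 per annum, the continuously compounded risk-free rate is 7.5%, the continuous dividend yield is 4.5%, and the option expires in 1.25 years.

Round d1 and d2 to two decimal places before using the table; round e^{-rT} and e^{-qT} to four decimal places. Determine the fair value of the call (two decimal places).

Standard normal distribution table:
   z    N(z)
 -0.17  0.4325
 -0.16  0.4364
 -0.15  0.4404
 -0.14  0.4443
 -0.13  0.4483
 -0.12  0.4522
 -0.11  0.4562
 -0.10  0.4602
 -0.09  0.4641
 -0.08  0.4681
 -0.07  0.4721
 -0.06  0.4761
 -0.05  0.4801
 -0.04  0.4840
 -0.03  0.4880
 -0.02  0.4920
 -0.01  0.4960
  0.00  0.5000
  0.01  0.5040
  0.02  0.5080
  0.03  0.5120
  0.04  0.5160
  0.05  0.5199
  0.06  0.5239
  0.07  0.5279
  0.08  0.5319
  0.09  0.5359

σ√T = 0.18 × 1.1180 = 0.2012
d₁ = [ln(122/128) + (0.075 − 0.045 + ½·0.18²)·1.25] / (σ√T) = (-0.0480 + 0.0577) / 0.2012 = 0.0484 which rounds to 0.05
d₂ = 0.0484 − 0.2012 = -0.1528 which rounds to -0.15
exp(−qT) = exp(−0.045·1.25) = 0.9453;  exp(−rT) = exp(−0.075·1.25) = 0.9105
C = 122·0.9453·N(0.05) − 128·0.9105·N(-0.15) = 122·0.9453·0.5199 − 128·0.9105·0.4404 = 59.9583 − 51.3260 = 8.6323

$8.63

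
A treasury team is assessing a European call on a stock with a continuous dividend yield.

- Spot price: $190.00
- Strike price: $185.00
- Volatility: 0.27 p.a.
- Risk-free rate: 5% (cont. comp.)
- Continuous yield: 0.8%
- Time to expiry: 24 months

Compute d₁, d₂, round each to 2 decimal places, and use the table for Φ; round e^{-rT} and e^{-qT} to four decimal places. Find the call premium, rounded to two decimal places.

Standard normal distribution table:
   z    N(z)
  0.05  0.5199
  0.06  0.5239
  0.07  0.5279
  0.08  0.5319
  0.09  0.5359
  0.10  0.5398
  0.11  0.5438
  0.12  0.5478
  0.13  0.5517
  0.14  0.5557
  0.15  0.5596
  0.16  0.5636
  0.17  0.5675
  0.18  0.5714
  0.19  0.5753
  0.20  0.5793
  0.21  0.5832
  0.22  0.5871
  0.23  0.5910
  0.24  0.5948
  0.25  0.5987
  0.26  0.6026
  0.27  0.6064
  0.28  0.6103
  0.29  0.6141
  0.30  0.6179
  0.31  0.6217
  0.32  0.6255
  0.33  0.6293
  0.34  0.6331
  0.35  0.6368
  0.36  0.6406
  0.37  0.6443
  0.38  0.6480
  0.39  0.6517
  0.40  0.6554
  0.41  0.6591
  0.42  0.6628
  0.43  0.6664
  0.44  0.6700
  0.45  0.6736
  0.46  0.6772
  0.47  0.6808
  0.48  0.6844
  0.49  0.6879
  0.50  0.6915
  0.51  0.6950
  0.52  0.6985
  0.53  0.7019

σ√T = 0.27 × 1.4142 = 0.3818
ln(S/K) + (r − q + σ²/2)T = ln(190/185) + (0.05 − 0.008 + 0.27²/2)·2 = 0.0267 + 0.1569 = 0.1836
d₁ = 0.1836 / 0.3818 = 0.4807 → 0.48
d₂ = d₁ − σ√T = 0.4807 − 0.3818 = 0.0989 → 0.10
e^(−qT) = e^(−0.008·2) = 0.9841;  e^(−rT) = e^(−0.05·2) = 0.9048
N(d₁) = N(0.48) = 0.6844;  N(d₂) = N(0.10) = 0.5398
C = 190·0.9841·0.6844 − 185·0.9048·0.5398 = 127.9684 − 90.3560 = 37.6124

$37.61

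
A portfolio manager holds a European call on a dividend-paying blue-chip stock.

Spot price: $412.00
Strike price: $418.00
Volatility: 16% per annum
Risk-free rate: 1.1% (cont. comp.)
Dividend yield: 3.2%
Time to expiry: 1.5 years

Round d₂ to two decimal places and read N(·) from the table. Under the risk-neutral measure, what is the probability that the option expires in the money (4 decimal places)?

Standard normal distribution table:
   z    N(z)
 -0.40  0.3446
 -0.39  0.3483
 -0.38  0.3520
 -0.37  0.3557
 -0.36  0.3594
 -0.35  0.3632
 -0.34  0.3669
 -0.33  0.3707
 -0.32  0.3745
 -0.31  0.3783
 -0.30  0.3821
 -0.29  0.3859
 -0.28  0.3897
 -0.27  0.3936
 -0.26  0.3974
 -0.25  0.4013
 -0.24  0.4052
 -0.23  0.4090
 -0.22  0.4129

σ√T = 0.16 × 1.2247 = 0.1960
d₁ = [ln(412/418) + (0.011 − 0.032 + 0.16²/2)·1.5] / 0.1960 = [-0.0145 − 0.0123] / 0.1960 = -0.1365 → -0.14
d₂ = d₁ − σ√T = -0.1365 − 0.1960 = -0.3325 → -0.33
Risk-neutral Pr[S_T > K] = N(d₂) = N(-0.33) = 0.3707

0.3707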